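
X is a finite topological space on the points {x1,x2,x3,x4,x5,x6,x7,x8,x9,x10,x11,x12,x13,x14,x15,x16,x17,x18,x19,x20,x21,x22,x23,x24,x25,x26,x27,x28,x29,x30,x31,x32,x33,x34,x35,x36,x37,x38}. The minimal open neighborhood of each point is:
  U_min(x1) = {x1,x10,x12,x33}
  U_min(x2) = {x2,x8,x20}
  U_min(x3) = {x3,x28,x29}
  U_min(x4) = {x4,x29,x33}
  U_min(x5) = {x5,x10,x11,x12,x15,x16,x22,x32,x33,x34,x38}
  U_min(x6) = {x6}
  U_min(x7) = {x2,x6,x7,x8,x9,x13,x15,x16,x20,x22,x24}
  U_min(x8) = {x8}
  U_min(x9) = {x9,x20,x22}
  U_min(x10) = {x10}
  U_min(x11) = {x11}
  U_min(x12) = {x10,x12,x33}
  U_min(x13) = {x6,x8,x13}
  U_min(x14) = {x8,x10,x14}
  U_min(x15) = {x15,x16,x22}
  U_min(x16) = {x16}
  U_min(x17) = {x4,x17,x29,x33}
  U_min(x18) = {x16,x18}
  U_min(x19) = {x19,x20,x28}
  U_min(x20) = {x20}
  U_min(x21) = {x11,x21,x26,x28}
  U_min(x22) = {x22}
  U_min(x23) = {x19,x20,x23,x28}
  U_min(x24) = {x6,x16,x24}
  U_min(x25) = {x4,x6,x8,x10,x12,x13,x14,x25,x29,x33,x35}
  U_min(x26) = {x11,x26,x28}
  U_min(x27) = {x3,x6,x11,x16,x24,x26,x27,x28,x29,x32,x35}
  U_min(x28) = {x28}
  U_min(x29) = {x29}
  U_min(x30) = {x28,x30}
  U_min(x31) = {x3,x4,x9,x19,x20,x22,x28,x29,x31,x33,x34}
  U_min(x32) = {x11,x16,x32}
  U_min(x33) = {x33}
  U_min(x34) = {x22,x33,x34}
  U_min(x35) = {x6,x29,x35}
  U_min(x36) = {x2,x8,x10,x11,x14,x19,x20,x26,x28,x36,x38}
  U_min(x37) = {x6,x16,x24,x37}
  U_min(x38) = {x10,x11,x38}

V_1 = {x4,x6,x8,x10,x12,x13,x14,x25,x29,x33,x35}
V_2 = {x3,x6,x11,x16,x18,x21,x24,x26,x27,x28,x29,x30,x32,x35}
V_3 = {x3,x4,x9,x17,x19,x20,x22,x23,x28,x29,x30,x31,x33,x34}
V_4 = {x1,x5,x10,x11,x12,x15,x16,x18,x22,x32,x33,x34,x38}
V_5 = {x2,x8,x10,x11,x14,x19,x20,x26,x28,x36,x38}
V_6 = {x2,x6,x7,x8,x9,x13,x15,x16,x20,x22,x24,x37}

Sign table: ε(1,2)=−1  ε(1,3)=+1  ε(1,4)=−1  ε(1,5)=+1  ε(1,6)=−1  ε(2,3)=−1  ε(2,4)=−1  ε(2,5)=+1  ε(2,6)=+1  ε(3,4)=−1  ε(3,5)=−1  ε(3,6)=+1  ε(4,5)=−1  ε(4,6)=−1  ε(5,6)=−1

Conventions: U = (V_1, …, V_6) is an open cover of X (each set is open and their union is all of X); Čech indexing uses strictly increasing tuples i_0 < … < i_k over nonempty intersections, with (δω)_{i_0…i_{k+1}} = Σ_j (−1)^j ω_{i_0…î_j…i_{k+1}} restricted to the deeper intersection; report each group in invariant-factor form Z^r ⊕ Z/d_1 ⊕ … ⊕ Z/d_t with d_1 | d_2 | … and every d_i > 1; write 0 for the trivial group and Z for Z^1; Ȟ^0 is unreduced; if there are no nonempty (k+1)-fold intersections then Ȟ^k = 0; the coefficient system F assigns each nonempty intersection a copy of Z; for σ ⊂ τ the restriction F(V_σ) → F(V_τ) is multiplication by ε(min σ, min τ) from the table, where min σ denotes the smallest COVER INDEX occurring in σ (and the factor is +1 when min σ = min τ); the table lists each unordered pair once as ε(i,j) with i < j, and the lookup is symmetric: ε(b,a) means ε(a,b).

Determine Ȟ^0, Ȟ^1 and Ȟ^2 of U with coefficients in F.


Ȟ^0 = 0,  Ȟ^1 = Z/2,  Ȟ^2 = Z

intersection data:
  V12={x6,x29,x35} V13={x4,x29,x33} V14={x10,x12,x33} V15={x8,x10,x14} V16={x6,x8,x13} V23={x3,x28,x29,x30} V24={x11,x16,x18,x32} V25={x11,x26,x28} V26={x6,x16,x24} V34={x22,x33,x34} V35={x19,x20,x28} V36={x9,x20,x22} V45={x10,x11,x38} V46={x15,x16,x22} V56={x2,x8,x20}
  V123={x29} V126={x6} V134={x33} V145={x10} V156={x8} V235={x28} V245={x11} V246={x16} V346={x22} V356={x20}
C dims 6,15,10; δ0: rk 6, SNF 1^5·2; δ1: rk 9, SNF 1^9
Ȟ^0 = (6 − 6) − 0 = 0, so Ȟ^0 ≅ 0
Ȟ^1 = (15 − 9) − 6 = 0 plus torsion [2], so Ȟ^1 ≅ Z/2
Ȟ^2 = (10 − 0) − 9 = 1, so Ȟ^2 ≅ Z


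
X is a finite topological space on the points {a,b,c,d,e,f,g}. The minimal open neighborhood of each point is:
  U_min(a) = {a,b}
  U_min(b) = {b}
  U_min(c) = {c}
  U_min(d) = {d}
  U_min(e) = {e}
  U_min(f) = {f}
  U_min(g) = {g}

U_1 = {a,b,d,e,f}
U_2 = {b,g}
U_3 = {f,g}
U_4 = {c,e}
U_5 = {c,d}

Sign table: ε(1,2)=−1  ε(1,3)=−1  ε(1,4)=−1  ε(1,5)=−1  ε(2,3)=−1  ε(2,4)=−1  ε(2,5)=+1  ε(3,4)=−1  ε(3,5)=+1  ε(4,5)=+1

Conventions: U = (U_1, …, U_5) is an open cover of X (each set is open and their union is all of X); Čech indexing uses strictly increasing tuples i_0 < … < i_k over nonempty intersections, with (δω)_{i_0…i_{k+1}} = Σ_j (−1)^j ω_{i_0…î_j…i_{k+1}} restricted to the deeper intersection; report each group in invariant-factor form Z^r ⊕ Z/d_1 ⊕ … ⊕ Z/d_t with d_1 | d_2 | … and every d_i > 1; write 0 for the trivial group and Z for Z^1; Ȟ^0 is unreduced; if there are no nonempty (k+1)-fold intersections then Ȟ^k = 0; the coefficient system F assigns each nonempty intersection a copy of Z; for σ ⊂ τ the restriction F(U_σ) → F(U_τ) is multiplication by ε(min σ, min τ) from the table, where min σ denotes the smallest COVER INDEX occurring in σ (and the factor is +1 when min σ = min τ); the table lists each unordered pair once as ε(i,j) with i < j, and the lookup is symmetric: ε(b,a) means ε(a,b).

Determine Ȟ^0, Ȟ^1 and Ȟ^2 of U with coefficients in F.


cover nerve:
  U12={b} U13={f} U14={e} U15={d} U23={g} U45={c}
C dims 5,6; δ0: rk 5, SNF 1^4·2
Ȟ^0: (5−5)−0=0 ⇒ 0
Ȟ^1: (6−0)−5=1 plus torsion [2] ⇒ Z ⊕ Z/2
Ȟ^2: (0−0)−0=0 ⇒ 0

Ȟ^0 ≅ 0; Ȟ^1 ≅ Z ⊕ Z/2; Ȟ^2 ≅ 0


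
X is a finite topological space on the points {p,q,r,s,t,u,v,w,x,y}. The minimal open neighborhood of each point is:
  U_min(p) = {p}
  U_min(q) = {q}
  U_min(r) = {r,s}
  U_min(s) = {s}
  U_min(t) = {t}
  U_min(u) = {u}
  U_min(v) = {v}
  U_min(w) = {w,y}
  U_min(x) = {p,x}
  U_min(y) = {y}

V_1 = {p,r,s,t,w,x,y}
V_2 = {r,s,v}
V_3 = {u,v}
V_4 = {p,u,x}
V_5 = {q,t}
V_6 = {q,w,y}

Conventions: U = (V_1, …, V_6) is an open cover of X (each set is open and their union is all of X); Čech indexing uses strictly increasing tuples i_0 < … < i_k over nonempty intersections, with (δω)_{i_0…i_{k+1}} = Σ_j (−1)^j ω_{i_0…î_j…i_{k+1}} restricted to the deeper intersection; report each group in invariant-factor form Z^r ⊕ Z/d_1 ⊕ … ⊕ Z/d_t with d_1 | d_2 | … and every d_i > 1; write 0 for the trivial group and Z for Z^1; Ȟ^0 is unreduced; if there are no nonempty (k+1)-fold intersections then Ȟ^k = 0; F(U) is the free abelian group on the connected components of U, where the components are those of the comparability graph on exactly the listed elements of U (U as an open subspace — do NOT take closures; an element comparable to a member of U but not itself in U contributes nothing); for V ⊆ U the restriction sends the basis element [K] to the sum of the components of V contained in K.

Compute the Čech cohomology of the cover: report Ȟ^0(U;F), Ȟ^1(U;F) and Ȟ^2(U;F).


nonempty intersections:
  V12={r,s} V14={p,x} V15={t} V16={w,y} V23={v} V34={u} V56={q}
components per intersection:
  V1: {p,x} {r,s} {t} {w,y}
  V2: {r,s} {v}
  V3: {u} {v}
  V4: {p,x} {u}
  V5: {q} {t}
  V6: {q} {w,y}
  V12: {r,s}
  V14: {p,x}
  V15: {t}
  V16: {w,y}
  V23: {v}
  V34: {u}
  V56: {q}
C dims 14,7; δ0: rk 7, SNF 1^7
Ȟ^0: (14−7)−0=7 ⇒ Z^7
Ȟ^1: (7−0)−7=0 ⇒ 0
Ȟ^2: (0−0)−0=0 ⇒ 0

Ȟ^0(U;F) ≅ Z^7; Ȟ^1(U;F) ≅ 0; Ȟ^2(U;F) ≅ 0


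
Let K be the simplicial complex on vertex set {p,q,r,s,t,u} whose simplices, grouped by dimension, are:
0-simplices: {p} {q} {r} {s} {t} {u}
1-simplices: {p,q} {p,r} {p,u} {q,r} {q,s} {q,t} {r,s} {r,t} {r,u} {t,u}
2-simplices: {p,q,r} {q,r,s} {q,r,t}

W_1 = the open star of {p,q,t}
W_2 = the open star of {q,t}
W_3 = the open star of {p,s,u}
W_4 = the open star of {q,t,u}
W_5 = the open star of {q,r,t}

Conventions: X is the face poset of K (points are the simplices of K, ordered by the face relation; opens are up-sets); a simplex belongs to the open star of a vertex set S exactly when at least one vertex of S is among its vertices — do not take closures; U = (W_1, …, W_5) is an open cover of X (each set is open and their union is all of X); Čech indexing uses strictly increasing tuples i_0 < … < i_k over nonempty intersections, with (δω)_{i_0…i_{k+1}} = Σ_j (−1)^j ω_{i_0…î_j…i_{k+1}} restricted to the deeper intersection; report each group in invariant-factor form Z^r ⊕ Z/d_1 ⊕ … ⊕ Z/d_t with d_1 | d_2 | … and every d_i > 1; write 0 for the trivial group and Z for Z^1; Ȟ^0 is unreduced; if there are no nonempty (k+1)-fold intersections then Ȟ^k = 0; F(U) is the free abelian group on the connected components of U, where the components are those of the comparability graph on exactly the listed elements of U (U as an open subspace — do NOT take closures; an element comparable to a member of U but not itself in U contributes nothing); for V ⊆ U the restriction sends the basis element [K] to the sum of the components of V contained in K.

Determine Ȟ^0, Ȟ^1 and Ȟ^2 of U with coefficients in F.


Ȟ^0(U;F) ≅ Z; Ȟ^1(U;F) ≅ Z^2; Ȟ^2(U;F) ≅ 0

nonempty overlaps:
  W1={{p},{q},{t},{p,q},{p,r},{p,u},{q,r},{q,s},{q,t},{r,t},{t,u},{p,q,r},{q,r,s},{q,r,t}} W2={{q},{t},{p,q},{q,r},{q,s},{q,t},{r,t},{t,u},{p,q,r},{q,r,s},{q,r,t}} W3={{p},{s},{u},{p,q},{p,r},{p,u},{q,s},{r,s},{r,u},{t,u},{p,q,r},{q,r,s}} W4={{q},{t},{u},{p,q},{p,u},{q,r},{q,s},{q,t},{r,t},{r,u},{t,u},{p,q,r},{q,r,s},{q,r,t}} W5={{q},{r},{t},{p,q},{p,r},{q,r},{q,s},{q,t},{r,s},{r,t},{r,u},{t,u},{p,q,r},{q,r,s},{q,r,t}}
  W12={{q},{t},{p,q},{q,r},{q,s},{q,t},{r,t},{t,u},{p,q,r},{q,r,s},{q,r,t}} W13={{p},{p,q},{p,r},{p,u},{q,s},{t,u},{p,q,r},{q,r,s}} W14={{q},{t},{p,q},{p,u},{q,r},{q,s},{q,t},{r,t},{t,u},{p,q,r},{q,r,s},{q,r,t}} W15={{q},{t},{p,q},{p,r},{q,r},{q,s},{q,t},{r,t},{t,u},{p,q,r},{q,r,s},{q,r,t}} W23={{p,q},{q,s},{t,u},{p,q,r},{q,r,s}} W24={{q},{t},{p,q},{q,r},{q,s},{q,t},{r,t},{t,u},{p,q,r},{q,r,s},{q,r,t}} W25={{q},{t},{p,q},{q,r},{q,s},{q,t},{r,t},{t,u},{p,q,r},{q,r,s},{q,r,t}} W34={{u},{p,q},{p,u},{q,s},{r,u},{t,u},{p,q,r},{q,r,s}} W35={{p,q},{p,r},{q,s},{r,s},{r,u},{t,u},{p,q,r},{q,r,s}} W45={{q},{t},{p,q},{q,r},{q,s},{q,t},{r,t},{r,u},{t,u},{p,q,r},{q,r,s},{q,r,t}}
  W123={{p,q},{q,s},{t,u},{p,q,r},{q,r,s}} W124={{q},{t},{p,q},{q,r},{q,s},{q,t},{r,t},{t,u},{p,q,r},{q,r,s},{q,r,t}} W125={{q},{t},{p,q},{q,r},{q,s},{q,t},{r,t},{t,u},{p,q,r},{q,r,s},{q,r,t}} W134={{p,q},{p,u},{q,s},{t,u},{p,q,r},{q,r,s}} W135={{p,q},{p,r},{q,s},{t,u},{p,q,r},{q,r,s}} W145={{q},{t},{p,q},{q,r},{q,s},{q,t},{r,t},{t,u},{p,q,r},{q,r,s},{q,r,t}} W234={{p,q},{q,s},{t,u},{p,q,r},{q,r,s}} W235={{p,q},{q,s},{t,u},{p,q,r},{q,r,s}} W245={{q},{t},{p,q},{q,r},{q,s},{q,t},{r,t},{t,u},{p,q,r},{q,r,s},{q,r,t}} W345={{p,q},{q,s},{r,u},{t,u},{p,q,r},{q,r,s}}
  W1234={{p,q},{q,s},{t,u},{p,q,r},{q,r,s}} W1235={{p,q},{q,s},{t,u},{p,q,r},{q,r,s}} W1245={{q},{t},{p,q},{q,r},{q,s},{q,t},{r,t},{t,u},{p,q,r},{q,r,s},{q,r,t}} W1345={{p,q},{q,s},{t,u},{p,q,r},{q,r,s}} W2345={{p,q},{q,s},{t,u},{p,q,r},{q,r,s}}
  W12345={{p,q},{q,s},{t,u},{p,q,r},{q,r,s}}
components per intersection:
  W1: {{p},{q},{t},{p,q},{p,r},{p,u},{q,r},{q,s},{q,t},{r,t},{t,u},{p,q,r},{q,r,s},{q,r,t}}
  W2: {{q},{t},{p,q},{q,r},{q,s},{q,t},{r,t},{t,u},{p,q,r},{q,r,s},{q,r,t}}
  W3: {{p},{u},{p,q},{p,r},{p,u},{r,u},{t,u},{p,q,r}} {{s},{q,s},{r,s},{q,r,s}}
  W4: {{q},{t},{u},{p,q},{p,u},{q,r},{q,s},{q,t},{r,t},{r,u},{t,u},{p,q,r},{q,r,s},{q,r,t}}
  W5: {{q},{r},{t},{p,q},{p,r},{q,r},{q,s},{q,t},{r,s},{r,t},{r,u},{t,u},{p,q,r},{q,r,s},{q,r,t}}
  W12: {{q},{t},{p,q},{q,r},{q,s},{q,t},{r,t},{t,u},{p,q,r},{q,r,s},{q,r,t}}
  W13: {{p},{p,q},{p,r},{p,u},{p,q,r}} {{q,s},{q,r,s}} {{t,u}}
  W14: {{q},{t},{p,q},{q,r},{q,s},{q,t},{r,t},{t,u},{p,q,r},{q,r,s},{q,r,t}} {{p,u}}
  W15: {{q},{t},{p,q},{p,r},{q,r},{q,s},{q,t},{r,t},{t,u},{p,q,r},{q,r,s},{q,r,t}}
  W23: {{p,q},{p,q,r}} {{q,s},{q,r,s}} {{t,u}}
  W24: {{q},{t},{p,q},{q,r},{q,s},{q,t},{r,t},{t,u},{p,q,r},{q,r,s},{q,r,t}}
  W25: {{q},{t},{p,q},{q,r},{q,s},{q,t},{r,t},{t,u},{p,q,r},{q,r,s},{q,r,t}}
  W34: {{u},{p,u},{r,u},{t,u}} {{p,q},{p,q,r}} {{q,s},{q,r,s}}
  W35: {{p,q},{p,r},{p,q,r}} {{q,s},{r,s},{q,r,s}} {{r,u}} {{t,u}}
  W45: {{q},{t},{p,q},{q,r},{q,s},{q,t},{r,t},{t,u},{p,q,r},{q,r,s},{q,r,t}} {{r,u}}
  W123: {{p,q},{p,q,r}} {{q,s},{q,r,s}} {{t,u}}
  W124: {{q},{t},{p,q},{q,r},{q,s},{q,t},{r,t},{t,u},{p,q,r},{q,r,s},{q,r,t}}
  W125: {{q},{t},{p,q},{q,r},{q,s},{q,t},{r,t},{t,u},{p,q,r},{q,r,s},{q,r,t}}
  W134: {{p,q},{p,q,r}} {{p,u}} {{q,s},{q,r,s}} {{t,u}}
  W135: {{p,q},{p,r},{p,q,r}} {{q,s},{q,r,s}} {{t,u}}
  W145: {{q},{t},{p,q},{q,r},{q,s},{q,t},{r,t},{t,u},{p,q,r},{q,r,s},{q,r,t}}
  W234: {{p,q},{p,q,r}} {{q,s},{q,r,s}} {{t,u}}
  W235: {{p,q},{p,q,r}} {{q,s},{q,r,s}} {{t,u}}
  W245: {{q},{t},{p,q},{q,r},{q,s},{q,t},{r,t},{t,u},{p,q,r},{q,r,s},{q,r,t}}
  W345: {{p,q},{p,q,r}} {{q,s},{q,r,s}} {{r,u}} {{t,u}}
  W1234: {{p,q},{p,q,r}} {{q,s},{q,r,s}} {{t,u}}
  W1235: {{p,q},{p,q,r}} {{q,s},{q,r,s}} {{t,u}}
  W1245: {{q},{t},{p,q},{q,r},{q,s},{q,t},{r,t},{t,u},{p,q,r},{q,r,s},{q,r,t}}
  W1345: {{p,q},{p,q,r}} {{q,s},{q,r,s}} {{t,u}}
  W2345: {{p,q},{p,q,r}} {{q,s},{q,r,s}} {{t,u}}
  W12345: {{p,q},{p,q,r}} {{q,s},{q,r,s}} {{t,u}}
C dims 6,21,24,13; δ0: rk 5, SNF 1^5; δ1: rk 14, SNF 1^14; δ2: rk 10, SNF 1^10
degree 0: 6−5−0 = 1 → Ȟ^0 ≅ Z
degree 1: 21−14−5 = 2 → Ȟ^1 ≅ Z^2
degree 2: 24−10−14 = 0 → Ȟ^2 ≅ 0


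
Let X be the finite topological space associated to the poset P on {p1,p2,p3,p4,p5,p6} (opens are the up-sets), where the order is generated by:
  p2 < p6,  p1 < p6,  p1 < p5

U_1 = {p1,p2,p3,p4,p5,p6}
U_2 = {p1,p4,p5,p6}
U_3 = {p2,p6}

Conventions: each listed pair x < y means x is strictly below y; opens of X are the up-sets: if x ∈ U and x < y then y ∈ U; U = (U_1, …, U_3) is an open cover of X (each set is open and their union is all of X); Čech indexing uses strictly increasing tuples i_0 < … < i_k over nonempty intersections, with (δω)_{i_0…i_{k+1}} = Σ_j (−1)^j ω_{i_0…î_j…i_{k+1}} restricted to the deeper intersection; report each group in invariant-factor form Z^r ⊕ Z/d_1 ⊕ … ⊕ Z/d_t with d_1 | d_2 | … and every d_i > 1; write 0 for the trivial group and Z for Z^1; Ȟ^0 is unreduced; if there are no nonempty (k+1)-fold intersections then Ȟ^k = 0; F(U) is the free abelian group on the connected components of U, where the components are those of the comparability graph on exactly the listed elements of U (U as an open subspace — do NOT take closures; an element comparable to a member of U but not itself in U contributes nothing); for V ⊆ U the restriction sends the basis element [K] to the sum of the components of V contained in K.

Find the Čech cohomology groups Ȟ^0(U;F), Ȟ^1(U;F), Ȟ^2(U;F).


Ȟ^0(U;F) ≅ Z^3,  Ȟ^1(U;F) ≅ 0,  Ȟ^2(U;F) ≅ 0

nonempty intersections:
  U12={p1,p4,p5,p6} U13={p2,p6} U23={p6}
  U123={p6}
components per intersection:
  U1: {p1,p2,p5,p6} {p3} {p4}
  U2: {p1,p5,p6} {p4}
  U3: {p2,p6}
  U12: {p1,p5,p6} {p4}
  U13: {p2,p6}
  U23: {p6}
  U123: {p6}
C dims 6,4,1; δ0: rk 3, SNF 1^3; δ1: rk 1, SNF 1^1
Ȟ^0: (6−3)−0=3 ⇒ Z^3
Ȟ^1: (4−1)−3=0 ⇒ 0
Ȟ^2: (1−0)−1=0 ⇒ 0


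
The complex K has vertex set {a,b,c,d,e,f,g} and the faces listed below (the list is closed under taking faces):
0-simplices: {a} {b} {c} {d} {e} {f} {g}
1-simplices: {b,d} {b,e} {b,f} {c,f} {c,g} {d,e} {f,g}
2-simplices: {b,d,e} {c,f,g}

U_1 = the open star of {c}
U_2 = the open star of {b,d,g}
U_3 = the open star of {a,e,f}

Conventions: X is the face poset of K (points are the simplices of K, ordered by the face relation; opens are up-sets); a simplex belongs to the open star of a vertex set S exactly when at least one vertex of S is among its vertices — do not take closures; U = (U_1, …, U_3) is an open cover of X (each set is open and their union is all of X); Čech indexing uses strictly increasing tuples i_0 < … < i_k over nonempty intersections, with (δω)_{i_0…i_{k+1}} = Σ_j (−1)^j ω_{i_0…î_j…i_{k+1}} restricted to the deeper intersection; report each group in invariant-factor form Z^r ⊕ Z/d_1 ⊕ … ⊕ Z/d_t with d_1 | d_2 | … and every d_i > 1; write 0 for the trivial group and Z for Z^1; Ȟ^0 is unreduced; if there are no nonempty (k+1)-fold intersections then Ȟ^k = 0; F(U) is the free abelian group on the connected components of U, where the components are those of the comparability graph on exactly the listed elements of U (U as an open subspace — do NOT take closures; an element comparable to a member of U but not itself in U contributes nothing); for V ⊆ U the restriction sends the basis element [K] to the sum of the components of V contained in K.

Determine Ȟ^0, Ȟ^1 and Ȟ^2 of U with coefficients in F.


Ȟ^0(U;F) ≅ Z^2; Ȟ^1(U;F) ≅ 0; Ȟ^2(U;F) ≅ 0

nonempty intersections:
  U1={{c},{c,f},{c,g},{c,f,g}} U2={{b},{d},{g},{b,d},{b,e},{b,f},{c,g},{d,e},{f,g},{b,d,e},{c,f,g}} U3={{a},{e},{f},{b,e},{b,f},{c,f},{d,e},{f,g},{b,d,e},{c,f,g}}
  U12={{c,g},{c,f,g}} U13={{c,f},{c,f,g}} U23={{b,e},{b,f},{d,e},{f,g},{b,d,e},{c,f,g}}
  U123={{c,f,g}}
components per intersection:
  U1: {{c},{c,f},{c,g},{c,f,g}}
  U2: {{b},{d},{b,d},{b,e},{b,f},{d,e},{b,d,e}} {{g},{c,g},{f,g},{c,f,g}}
  U3: {{a}} {{e},{b,e},{d,e},{b,d,e}} {{f},{b,f},{c,f},{f,g},{c,f,g}}
  U12: {{c,g},{c,f,g}}
  U13: {{c,f},{c,f,g}}
  U23: {{b,e},{d,e},{b,d,e}} {{b,f}} {{f,g},{c,f,g}}
  U123: {{c,f,g}}
C dims 6,5,1; δ0: rk 4, SNF 1^4; δ1: rk 1, SNF 1^1
Ȟ^0: (6−4)−0=2 ⇒ Z^2
Ȟ^1: (5−1)−4=0 ⇒ 0
Ȟ^2: (1−0)−1=0 ⇒ 0


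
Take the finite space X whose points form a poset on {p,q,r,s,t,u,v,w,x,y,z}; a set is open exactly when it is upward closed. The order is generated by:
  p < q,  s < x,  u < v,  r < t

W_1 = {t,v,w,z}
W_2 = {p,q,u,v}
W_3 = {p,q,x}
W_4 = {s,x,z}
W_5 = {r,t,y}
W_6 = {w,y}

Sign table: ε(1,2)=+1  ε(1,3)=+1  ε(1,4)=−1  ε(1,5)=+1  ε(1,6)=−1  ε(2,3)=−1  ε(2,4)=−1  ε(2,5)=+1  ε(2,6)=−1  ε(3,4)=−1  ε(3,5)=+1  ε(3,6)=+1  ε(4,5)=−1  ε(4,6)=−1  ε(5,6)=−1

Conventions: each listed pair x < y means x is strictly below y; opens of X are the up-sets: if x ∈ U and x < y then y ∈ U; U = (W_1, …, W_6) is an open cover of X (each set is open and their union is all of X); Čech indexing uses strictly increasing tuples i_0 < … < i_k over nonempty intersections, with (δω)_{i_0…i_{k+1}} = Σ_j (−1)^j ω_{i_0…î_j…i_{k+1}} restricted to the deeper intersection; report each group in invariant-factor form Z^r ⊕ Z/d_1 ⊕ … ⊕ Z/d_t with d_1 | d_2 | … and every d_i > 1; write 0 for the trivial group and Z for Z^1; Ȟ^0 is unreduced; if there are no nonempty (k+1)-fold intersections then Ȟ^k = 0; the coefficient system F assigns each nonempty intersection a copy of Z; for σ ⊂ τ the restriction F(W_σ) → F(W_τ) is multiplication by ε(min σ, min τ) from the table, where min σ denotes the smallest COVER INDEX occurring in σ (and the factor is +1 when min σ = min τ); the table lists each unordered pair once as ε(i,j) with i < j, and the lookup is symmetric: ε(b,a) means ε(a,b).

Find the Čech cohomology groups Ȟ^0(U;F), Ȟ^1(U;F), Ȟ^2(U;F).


nonempty overlaps:
  W12={v} W14={z} W15={t} W16={w} W23={p,q} W34={x} W56={y}
C dims 6,7; δ0: rk 6, SNF 1^5·2
degree 0: 6−6−0 = 0 → Ȟ^0 ≅ 0
degree 1: 7−0−6 = 1 plus torsion [2] → Ȟ^1 ≅ Z ⊕ Z/2
degree 2: 0−0−0 = 0 → Ȟ^2 ≅ 0

Ȟ^0(U;F) ≅ 0, Ȟ^1(U;F) ≅ Z ⊕ Z/2 and Ȟ^2(U;F) ≅ 0


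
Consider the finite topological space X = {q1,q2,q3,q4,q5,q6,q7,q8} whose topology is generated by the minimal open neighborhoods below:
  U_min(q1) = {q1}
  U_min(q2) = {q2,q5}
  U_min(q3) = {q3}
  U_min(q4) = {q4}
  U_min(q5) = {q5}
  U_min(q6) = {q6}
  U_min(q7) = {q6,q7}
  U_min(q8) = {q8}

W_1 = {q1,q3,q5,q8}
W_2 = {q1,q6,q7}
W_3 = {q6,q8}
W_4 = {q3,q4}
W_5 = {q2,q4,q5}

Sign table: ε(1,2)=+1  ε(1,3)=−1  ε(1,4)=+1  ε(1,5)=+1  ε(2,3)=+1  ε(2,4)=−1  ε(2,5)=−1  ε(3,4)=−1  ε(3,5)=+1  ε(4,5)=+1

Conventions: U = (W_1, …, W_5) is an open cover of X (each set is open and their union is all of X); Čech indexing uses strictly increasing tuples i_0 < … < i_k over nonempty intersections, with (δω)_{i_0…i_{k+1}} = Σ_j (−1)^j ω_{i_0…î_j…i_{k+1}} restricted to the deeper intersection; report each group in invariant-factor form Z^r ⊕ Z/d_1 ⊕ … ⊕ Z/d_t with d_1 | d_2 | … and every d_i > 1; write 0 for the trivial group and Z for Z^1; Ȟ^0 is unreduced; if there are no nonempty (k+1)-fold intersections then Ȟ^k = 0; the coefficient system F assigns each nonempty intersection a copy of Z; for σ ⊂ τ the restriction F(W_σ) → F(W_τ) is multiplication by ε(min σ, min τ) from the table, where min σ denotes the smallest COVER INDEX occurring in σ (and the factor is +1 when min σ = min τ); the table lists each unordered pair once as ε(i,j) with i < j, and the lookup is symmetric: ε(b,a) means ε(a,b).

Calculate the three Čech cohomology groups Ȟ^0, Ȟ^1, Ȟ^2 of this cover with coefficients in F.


nonempty overlaps:
  W12={q1} W13={q8} W14={q3} W15={q5} W23={q6} W45={q4}
C dims 5,6; δ0: rk 5, SNF 1^4·2
degree 0: 5−5−0 = 0 → Ȟ^0 ≅ 0
degree 1: 6−0−5 = 1 plus torsion [2] → Ȟ^1 ≅ Z ⊕ Z/2
degree 2: 0−0−0 = 0 → Ȟ^2 ≅ 0

Ȟ^0 ≅ 0, Ȟ^1 ≅ Z ⊕ Z/2 and Ȟ^2 ≅ 0


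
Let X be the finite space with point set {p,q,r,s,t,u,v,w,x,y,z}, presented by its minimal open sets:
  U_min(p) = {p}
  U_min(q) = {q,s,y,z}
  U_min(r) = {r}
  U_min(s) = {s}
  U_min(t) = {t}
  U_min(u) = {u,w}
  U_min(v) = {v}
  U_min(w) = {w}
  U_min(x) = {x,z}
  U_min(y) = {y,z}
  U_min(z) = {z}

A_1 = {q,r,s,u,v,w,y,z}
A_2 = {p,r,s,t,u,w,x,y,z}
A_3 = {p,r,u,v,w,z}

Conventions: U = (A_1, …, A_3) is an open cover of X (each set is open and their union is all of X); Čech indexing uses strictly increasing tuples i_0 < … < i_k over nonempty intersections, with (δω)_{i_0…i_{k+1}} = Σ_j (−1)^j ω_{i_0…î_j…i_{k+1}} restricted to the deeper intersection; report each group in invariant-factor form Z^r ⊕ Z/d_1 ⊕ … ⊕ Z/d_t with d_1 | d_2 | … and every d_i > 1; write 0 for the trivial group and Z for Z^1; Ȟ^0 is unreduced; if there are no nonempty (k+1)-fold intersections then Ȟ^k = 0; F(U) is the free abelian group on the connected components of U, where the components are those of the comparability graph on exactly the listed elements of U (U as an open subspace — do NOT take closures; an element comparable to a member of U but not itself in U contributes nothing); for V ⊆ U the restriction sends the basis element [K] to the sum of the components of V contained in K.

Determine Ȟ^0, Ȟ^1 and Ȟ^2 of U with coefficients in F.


nonempty overlaps:
  A12={r,s,u,w,y,z} A13={r,u,v,w,z} A23={p,r,u,w,z}
  A123={r,u,w,z}
components per intersection:
  A1: {q,s,y,z} {r} {u,w} {v}
  A2: {p} {r} {s} {t} {u,w} {x,y,z}
  A3: {p} {r} {u,w} {v} {z}
  A12: {r} {s} {u,w} {y,z}
  A13: {r} {u,w} {v} {z}
  A23: {p} {r} {u,w} {z}
  A123: {r} {u,w} {z}
C dims 15,12,3; δ0: rk 9, SNF 1^9; δ1: rk 3, SNF 1^3
degree 0: 15−9−0 = 6 → Ȟ^0 ≅ Z^6
degree 1: 12−3−9 = 0 → Ȟ^1 ≅ 0
degree 2: 3−0−3 = 0 → Ȟ^2 ≅ 0

Ȟ^0 ≅ Z^6,  Ȟ^1 ≅ 0,  Ȟ^2 ≅ 0


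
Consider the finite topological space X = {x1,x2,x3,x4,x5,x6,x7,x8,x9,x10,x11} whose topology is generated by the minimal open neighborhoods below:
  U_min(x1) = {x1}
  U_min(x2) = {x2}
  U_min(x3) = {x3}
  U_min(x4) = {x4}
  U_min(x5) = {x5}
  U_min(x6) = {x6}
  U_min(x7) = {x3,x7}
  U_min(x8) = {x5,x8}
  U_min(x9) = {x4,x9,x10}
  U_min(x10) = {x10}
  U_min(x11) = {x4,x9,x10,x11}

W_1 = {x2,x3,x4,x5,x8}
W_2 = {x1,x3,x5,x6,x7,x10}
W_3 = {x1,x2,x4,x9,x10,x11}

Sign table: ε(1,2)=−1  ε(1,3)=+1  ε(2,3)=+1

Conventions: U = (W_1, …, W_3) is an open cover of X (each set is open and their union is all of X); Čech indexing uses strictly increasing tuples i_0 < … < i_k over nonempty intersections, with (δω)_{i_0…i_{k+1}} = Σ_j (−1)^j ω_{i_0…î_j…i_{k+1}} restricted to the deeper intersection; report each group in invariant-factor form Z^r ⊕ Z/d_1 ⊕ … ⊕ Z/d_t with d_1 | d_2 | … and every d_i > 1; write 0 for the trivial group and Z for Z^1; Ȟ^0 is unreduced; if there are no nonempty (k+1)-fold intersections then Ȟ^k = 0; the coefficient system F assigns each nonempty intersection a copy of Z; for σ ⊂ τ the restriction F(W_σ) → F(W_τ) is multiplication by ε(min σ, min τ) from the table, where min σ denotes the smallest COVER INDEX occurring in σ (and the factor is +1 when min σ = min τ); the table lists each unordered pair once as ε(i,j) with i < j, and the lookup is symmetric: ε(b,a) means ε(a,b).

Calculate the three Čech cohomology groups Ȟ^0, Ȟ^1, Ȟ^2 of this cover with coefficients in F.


nerve simplices:
  W12={x3,x5} W13={x2,x4} W23={x1,x10}
C dims 3,3; δ0: rk 3, SNF 1^2·2
degree 0: 3−3−0 = 0 → Ȟ^0 ≅ 0
degree 1: 3−0−3 = 0 plus torsion [2] → Ȟ^1 ≅ Z/2
degree 2: 0−0−0 = 0 → Ȟ^2 ≅ 0

Ȟ^0 = 0,  Ȟ^1 = Z/2,  Ȟ^2 = 0


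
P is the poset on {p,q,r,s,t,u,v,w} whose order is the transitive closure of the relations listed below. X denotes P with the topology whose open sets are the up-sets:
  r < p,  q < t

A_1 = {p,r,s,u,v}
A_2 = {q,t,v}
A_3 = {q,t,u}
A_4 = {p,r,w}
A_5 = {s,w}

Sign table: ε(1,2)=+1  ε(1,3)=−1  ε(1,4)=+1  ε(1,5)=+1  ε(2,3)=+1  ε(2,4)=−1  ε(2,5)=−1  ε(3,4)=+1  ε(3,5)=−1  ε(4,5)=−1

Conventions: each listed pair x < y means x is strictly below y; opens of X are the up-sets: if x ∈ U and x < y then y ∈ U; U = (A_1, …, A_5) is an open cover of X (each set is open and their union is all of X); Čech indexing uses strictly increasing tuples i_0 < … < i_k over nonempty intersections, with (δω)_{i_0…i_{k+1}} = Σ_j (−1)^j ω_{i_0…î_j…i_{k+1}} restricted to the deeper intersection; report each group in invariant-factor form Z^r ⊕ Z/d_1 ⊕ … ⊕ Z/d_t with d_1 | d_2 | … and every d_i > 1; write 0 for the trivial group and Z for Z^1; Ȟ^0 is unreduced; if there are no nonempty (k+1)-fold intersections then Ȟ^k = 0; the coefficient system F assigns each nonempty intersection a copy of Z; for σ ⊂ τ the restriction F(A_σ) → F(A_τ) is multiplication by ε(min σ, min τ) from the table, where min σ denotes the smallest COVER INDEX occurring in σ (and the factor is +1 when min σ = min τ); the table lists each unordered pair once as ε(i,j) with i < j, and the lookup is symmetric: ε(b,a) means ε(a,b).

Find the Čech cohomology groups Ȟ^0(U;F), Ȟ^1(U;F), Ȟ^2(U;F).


intersection data:
  A12={v} A13={u} A14={p,r} A15={s} A23={q,t} A45={w}
C dims 5,6; δ0: rk 5, SNF 1^4·2
Ȟ^0 = (5 − 5) − 0 = 0, so Ȟ^0 ≅ 0
Ȟ^1 = (6 − 0) − 5 = 1 plus torsion [2], so Ȟ^1 ≅ Z ⊕ Z/2
Ȟ^2 = (0 − 0) − 0 = 0, so Ȟ^2 ≅ 0

Ȟ^0(U;F) ≅ 0, Ȟ^1(U;F) ≅ Z ⊕ Z/2, Ȟ^2(U;F) ≅ 0


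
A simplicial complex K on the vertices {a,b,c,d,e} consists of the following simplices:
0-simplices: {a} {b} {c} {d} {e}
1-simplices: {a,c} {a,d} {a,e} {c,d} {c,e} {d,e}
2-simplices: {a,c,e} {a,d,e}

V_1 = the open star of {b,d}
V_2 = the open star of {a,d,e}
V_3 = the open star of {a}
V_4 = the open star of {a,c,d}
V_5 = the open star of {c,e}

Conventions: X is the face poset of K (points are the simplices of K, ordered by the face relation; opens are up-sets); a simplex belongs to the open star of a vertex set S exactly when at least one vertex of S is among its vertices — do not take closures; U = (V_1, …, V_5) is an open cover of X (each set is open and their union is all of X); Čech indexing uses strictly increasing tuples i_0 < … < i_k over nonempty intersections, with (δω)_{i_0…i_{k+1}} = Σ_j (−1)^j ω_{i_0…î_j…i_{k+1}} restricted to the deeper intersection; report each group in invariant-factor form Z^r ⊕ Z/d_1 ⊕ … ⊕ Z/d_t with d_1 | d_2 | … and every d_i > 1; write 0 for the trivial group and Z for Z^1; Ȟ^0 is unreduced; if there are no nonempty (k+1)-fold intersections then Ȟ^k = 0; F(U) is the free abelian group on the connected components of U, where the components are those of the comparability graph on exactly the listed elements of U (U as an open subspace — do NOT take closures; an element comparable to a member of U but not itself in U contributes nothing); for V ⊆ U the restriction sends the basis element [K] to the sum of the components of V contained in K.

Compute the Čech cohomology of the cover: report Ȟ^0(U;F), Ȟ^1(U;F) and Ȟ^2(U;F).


nonempty overlaps:
  V1={{b},{d},{a,d},{c,d},{d,e},{a,d,e}} V2={{a},{d},{e},{a,c},{a,d},{a,e},{c,d},{c,e},{d,e},{a,c,e},{a,d,e}} V3={{a},{a,c},{a,d},{a,e},{a,c,e},{a,d,e}} V4={{a},{c},{d},{a,c},{a,d},{a,e},{c,d},{c,e},{d,e},{a,c,e},{a,d,e}} V5={{c},{e},{a,c},{a,e},{c,d},{c,e},{d,e},{a,c,e},{a,d,e}}
  V12={{d},{a,d},{c,d},{d,e},{a,d,e}} V13={{a,d},{a,d,e}} V14={{d},{a,d},{c,d},{d,e},{a,d,e}} V15={{c,d},{d,e},{a,d,e}} V23={{a},{a,c},{a,d},{a,e},{a,c,e},{a,d,e}} V24={{a},{d},{a,c},{a,d},{a,e},{c,d},{c,e},{d,e},{a,c,e},{a,d,e}} V25={{e},{a,c},{a,e},{c,d},{c,e},{d,e},{a,c,e},{a,d,e}} V34={{a},{a,c},{a,d},{a,e},{a,c,e},{a,d,e}} V35={{a,c},{a,e},{a,c,e},{a,d,e}} V45={{c},{a,c},{a,e},{c,d},{c,e},{d,e},{a,c,e},{a,d,e}}
  V123={{a,d},{a,d,e}} V124={{d},{a,d},{c,d},{d,e},{a,d,e}} V125={{c,d},{d,e},{a,d,e}} V134={{a,d},{a,d,e}} V135={{a,d,e}} V145={{c,d},{d,e},{a,d,e}} V234={{a},{a,c},{a,d},{a,e},{a,c,e},{a,d,e}} V235={{a,c},{a,e},{a,c,e},{a,d,e}} V245={{a,c},{a,e},{c,d},{c,e},{d,e},{a,c,e},{a,d,e}} V345={{a,c},{a,e},{a,c,e},{a,d,e}}
  V1234={{a,d},{a,d,e}} V1235={{a,d,e}} V1245={{c,d},{d,e},{a,d,e}} V1345={{a,d,e}} V2345={{a,c},{a,e},{a,c,e},{a,d,e}}
  V12345={{a,d,e}}
components per intersection:
  V1: {{b}} {{d},{a,d},{c,d},{d,e},{a,d,e}}
  V2: {{a},{d},{e},{a,c},{a,d},{a,e},{c,d},{c,e},{d,e},{a,c,e},{a,d,e}}
  V3: {{a},{a,c},{a,d},{a,e},{a,c,e},{a,d,e}}
  V4: {{a},{c},{d},{a,c},{a,d},{a,e},{c,d},{c,e},{d,e},{a,c,e},{a,d,e}}
  V5: {{c},{e},{a,c},{a,e},{c,d},{c,e},{d,e},{a,c,e},{a,d,e}}
  V12: {{d},{a,d},{c,d},{d,e},{a,d,e}}
  V13: {{a,d},{a,d,e}}
  V14: {{d},{a,d},{c,d},{d,e},{a,d,e}}
  V15: {{c,d}} {{d,e},{a,d,e}}
  V23: {{a},{a,c},{a,d},{a,e},{a,c,e},{a,d,e}}
  V24: {{a},{d},{a,c},{a,d},{a,e},{c,d},{c,e},{d,e},{a,c,e},{a,d,e}}
  V25: {{e},{a,c},{a,e},{c,e},{d,e},{a,c,e},{a,d,e}} {{c,d}}
  V34: {{a},{a,c},{a,d},{a,e},{a,c,e},{a,d,e}}
  V35: {{a,c},{a,e},{a,c,e},{a,d,e}}
  V45: {{c},{a,c},{a,e},{c,d},{c,e},{d,e},{a,c,e},{a,d,e}}
  V123: {{a,d},{a,d,e}}
  V124: {{d},{a,d},{c,d},{d,e},{a,d,e}}
  V125: {{c,d}} {{d,e},{a,d,e}}
  V134: {{a,d},{a,d,e}}
  V135: {{a,d,e}}
  V145: {{c,d}} {{d,e},{a,d,e}}
  V234: {{a},{a,c},{a,d},{a,e},{a,c,e},{a,d,e}}
  V235: {{a,c},{a,e},{a,c,e},{a,d,e}}
  V245: {{a,c},{a,e},{c,e},{d,e},{a,c,e},{a,d,e}} {{c,d}}
  V345: {{a,c},{a,e},{a,c,e},{a,d,e}}
  V1234: {{a,d},{a,d,e}}
  V1235: {{a,d,e}}
  V1245: {{c,d}} {{d,e},{a,d,e}}
  V1345: {{a,d,e}}
  V2345: {{a,c},{a,e},{a,c,e},{a,d,e}}
  V12345: {{a,d,e}}
C dims 6,12,13,6; δ0: rk 4, SNF 1^4; δ1: rk 8, SNF 1^8; δ2: rk 5, SNF 1^5
degree 0: 6−4−0 = 2 → Ȟ^0 ≅ Z^2
degree 1: 12−8−4 = 0 → Ȟ^1 ≅ 0
degree 2: 13−5−8 = 0 → Ȟ^2 ≅ 0

Ȟ^0 ≅ Z^2, Ȟ^1 ≅ 0, Ȟ^2 ≅ 0


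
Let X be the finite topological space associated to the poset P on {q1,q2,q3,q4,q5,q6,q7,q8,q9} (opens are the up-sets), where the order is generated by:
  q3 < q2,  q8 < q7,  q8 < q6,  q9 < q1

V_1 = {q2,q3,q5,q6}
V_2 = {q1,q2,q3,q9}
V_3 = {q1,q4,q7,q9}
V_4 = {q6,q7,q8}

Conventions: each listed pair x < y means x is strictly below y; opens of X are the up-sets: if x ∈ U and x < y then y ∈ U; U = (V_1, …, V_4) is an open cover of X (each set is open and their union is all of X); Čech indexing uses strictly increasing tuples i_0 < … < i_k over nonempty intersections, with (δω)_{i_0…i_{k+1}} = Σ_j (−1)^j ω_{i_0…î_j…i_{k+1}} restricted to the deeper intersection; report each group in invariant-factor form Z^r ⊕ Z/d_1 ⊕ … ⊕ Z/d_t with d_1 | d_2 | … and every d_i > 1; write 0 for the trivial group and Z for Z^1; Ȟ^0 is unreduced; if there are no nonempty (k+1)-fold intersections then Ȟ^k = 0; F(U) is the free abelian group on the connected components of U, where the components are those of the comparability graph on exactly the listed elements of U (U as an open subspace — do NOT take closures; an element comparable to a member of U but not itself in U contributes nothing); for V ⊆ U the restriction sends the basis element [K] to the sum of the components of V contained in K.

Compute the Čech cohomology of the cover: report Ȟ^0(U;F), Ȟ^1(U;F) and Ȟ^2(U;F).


Ȟ^0(U;F) ≅ Z^5,  Ȟ^1(U;F) ≅ 0,  Ȟ^2(U;F) ≅ 0

nonempty overlaps:
  V12={q2,q3} V14={q6} V23={q1,q9} V34={q7}
components per intersection:
  V1: {q2,q3} {q5} {q6}
  V2: {q1,q9} {q2,q3}
  V3: {q1,q9} {q4} {q7}
  V4: {q6,q7,q8}
  V12: {q2,q3}
  V14: {q6}
  V23: {q1,q9}
  V34: {q7}
C dims 9,4; δ0: rk 4, SNF 1^4
degree 0: 9−4−0 = 5 → Ȟ^0 ≅ Z^5
degree 1: 4−0−4 = 0 → Ȟ^1 ≅ 0
degree 2: 0−0−0 = 0 → Ȟ^2 ≅ 0


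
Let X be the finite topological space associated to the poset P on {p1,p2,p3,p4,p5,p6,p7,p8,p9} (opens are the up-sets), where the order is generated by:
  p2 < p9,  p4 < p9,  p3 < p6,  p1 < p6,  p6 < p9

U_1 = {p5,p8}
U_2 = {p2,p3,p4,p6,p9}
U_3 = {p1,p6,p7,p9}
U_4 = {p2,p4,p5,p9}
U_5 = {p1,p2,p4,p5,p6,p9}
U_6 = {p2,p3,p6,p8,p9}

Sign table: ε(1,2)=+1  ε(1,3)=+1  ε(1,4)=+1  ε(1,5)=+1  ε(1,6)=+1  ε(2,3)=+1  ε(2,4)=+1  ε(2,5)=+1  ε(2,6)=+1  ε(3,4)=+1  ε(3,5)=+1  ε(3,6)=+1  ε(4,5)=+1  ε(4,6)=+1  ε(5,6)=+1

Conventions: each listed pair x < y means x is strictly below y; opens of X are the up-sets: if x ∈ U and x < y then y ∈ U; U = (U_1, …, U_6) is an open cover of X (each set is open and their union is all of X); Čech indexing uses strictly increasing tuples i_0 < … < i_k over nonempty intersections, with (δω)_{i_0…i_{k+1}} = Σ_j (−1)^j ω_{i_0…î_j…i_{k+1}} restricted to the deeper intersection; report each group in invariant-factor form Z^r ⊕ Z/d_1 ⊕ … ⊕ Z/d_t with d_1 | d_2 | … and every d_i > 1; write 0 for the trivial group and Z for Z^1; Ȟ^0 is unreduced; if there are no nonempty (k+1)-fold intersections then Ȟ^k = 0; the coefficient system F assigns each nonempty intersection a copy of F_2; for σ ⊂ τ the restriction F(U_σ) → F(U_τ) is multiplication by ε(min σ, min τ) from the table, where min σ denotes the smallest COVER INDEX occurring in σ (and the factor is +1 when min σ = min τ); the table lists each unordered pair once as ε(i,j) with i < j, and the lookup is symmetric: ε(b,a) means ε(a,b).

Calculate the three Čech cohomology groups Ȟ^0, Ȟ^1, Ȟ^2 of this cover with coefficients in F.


Ȟ^0 = Z/2; Ȟ^1 = Z/2; Ȟ^2 = 0

nonempty overlaps:
  U14={p5} U15={p5} U16={p8} U23={p6,p9} U24={p2,p4,p9} U25={p2,p4,p6,p9} U26={p2,p3,p6,p9} U34={p9} U35={p1,p6,p9} U36={p6,p9} U45={p2,p4,p5,p9} U46={p2,p9} U56={p2,p6,p9}
  U145={p5} U234={p9} U235={p6,p9} U236={p6,p9} U245={p2,p4,p9} U246={p2,p9} U256={p2,p6,p9} U345={p9} U346={p9} U356={p6,p9} U456={p2,p9}
  U2345={p9} U2346={p9} U2356={p6,p9} U2456={p2,p9} U3456={p9}
  U23456={p9}
C dims 6,13,11,5; δ0: rk_F2 5; δ1: rk_F2 7; δ2: rk_F2 4
degree 0: 6−5−0 = 1 → Ȟ^0 ≅ Z/2
degree 1: 13−7−5 = 1 → Ȟ^1 ≅ Z/2
degree 2: 11−4−7 = 0 → Ȟ^2 ≅ 0


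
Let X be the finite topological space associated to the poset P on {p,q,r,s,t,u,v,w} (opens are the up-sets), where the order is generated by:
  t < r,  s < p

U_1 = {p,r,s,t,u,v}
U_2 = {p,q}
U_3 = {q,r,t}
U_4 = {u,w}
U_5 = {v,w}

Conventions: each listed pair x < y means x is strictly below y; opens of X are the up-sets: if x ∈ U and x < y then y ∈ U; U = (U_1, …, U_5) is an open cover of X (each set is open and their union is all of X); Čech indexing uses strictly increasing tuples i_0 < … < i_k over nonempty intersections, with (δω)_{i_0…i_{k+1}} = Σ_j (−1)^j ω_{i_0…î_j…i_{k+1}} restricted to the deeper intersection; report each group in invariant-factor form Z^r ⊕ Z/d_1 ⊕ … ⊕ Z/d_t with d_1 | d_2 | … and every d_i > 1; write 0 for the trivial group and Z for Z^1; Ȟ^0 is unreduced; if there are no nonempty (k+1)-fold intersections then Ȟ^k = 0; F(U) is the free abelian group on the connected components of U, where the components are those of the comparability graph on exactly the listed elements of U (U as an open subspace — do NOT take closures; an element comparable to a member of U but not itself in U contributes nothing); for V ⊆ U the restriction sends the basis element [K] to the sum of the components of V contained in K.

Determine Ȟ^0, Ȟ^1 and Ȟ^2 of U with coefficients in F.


nonempty overlaps:
  U12={p} U13={r,t} U14={u} U15={v} U23={q} U45={w}
components per intersection:
  U1: {p,s} {r,t} {u} {v}
  U2: {p} {q}
  U3: {q} {r,t}
  U4: {u} {w}
  U5: {v} {w}
  U12: {p}
  U13: {r,t}
  U14: {u}
  U15: {v}
  U23: {q}
  U45: {w}
C dims 12,6; δ0: rk 6, SNF 1^6
degree 0: 12−6−0 = 6 → Ȟ^0 ≅ Z^6
degree 1: 6−0−6 = 0 → Ȟ^1 ≅ 0
degree 2: 0−0−0 = 0 → Ȟ^2 ≅ 0

Ȟ^0 = Z^6, Ȟ^1 = 0, Ȟ^2 = 0


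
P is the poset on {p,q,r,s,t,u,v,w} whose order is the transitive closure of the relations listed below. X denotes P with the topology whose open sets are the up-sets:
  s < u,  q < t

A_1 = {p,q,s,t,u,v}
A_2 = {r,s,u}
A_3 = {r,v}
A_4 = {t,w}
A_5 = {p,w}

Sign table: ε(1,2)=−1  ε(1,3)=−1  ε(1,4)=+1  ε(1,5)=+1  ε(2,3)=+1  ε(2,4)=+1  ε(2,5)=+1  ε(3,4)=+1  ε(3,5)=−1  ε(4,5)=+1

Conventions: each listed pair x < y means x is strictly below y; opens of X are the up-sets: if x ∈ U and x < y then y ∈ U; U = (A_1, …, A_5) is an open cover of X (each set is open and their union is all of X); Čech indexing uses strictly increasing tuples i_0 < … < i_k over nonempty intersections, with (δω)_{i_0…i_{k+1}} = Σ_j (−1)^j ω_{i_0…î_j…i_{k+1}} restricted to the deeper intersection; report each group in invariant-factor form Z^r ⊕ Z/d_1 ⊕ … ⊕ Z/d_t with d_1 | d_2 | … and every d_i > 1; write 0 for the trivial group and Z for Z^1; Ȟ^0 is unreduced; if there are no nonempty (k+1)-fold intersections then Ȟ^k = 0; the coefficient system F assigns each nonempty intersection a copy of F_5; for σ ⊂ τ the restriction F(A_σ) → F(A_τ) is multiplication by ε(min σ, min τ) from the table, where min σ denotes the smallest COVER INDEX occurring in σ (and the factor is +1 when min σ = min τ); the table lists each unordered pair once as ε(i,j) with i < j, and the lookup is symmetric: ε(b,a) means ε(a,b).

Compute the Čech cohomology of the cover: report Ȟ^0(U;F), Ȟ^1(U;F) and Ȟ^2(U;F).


Ȟ^0(U;F) ≅ Z/5, Ȟ^1(U;F) ≅ Z/5 ⊕ Z/5, Ȟ^2(U;F) ≅ 0

nerve of the cover:
  A12={s,u} A13={v} A14={t} A15={p} A23={r} A45={w}
C dims 5,6; δ0: rk_F5 4
Ȟ^0 = (5 − 4) − 0 = 1, so Ȟ^0 ≅ Z/5
Ȟ^1 = (6 − 0) − 4 = 2, so Ȟ^1 ≅ Z/5 ⊕ Z/5
Ȟ^2 = (0 − 0) − 0 = 0, so Ȟ^2 ≅ 0


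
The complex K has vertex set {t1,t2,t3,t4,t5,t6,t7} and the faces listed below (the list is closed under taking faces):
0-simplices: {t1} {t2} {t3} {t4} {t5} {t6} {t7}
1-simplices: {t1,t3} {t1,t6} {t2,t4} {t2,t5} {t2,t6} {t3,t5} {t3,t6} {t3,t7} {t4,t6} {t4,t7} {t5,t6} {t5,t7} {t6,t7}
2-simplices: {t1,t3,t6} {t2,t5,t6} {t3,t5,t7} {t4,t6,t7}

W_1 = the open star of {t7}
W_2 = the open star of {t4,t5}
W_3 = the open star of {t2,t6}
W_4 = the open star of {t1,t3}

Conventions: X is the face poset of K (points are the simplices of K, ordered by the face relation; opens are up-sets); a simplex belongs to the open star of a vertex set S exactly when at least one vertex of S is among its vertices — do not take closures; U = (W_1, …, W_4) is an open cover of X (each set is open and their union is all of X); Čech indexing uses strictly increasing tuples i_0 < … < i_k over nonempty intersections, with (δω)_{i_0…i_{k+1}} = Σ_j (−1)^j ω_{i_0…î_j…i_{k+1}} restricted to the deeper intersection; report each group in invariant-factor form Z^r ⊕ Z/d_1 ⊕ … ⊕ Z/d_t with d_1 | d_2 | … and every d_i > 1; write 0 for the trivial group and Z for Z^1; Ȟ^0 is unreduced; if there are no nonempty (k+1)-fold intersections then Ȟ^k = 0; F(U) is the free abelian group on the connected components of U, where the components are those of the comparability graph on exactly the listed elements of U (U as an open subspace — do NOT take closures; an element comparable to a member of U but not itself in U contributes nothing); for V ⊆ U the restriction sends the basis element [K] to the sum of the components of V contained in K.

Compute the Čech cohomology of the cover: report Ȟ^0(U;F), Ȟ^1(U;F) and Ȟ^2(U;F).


Ȟ^0(U;F) ≅ Z; Ȟ^1(U;F) ≅ Z^3; Ȟ^2(U;F) ≅ 0

nonempty overlaps:
  W1={{t7},{t3,t7},{t4,t7},{t5,t7},{t6,t7},{t3,t5,t7},{t4,t6,t7}} W2={{t4},{t5},{t2,t4},{t2,t5},{t3,t5},{t4,t6},{t4,t7},{t5,t6},{t5,t7},{t2,t5,t6},{t3,t5,t7},{t4,t6,t7}} W3={{t2},{t6},{t1,t6},{t2,t4},{t2,t5},{t2,t6},{t3,t6},{t4,t6},{t5,t6},{t6,t7},{t1,t3,t6},{t2,t5,t6},{t4,t6,t7}} W4={{t1},{t3},{t1,t3},{t1,t6},{t3,t5},{t3,t6},{t3,t7},{t1,t3,t6},{t3,t5,t7}}
  W12={{t4,t7},{t5,t7},{t3,t5,t7},{t4,t6,t7}} W13={{t6,t7},{t4,t6,t7}} W14={{t3,t7},{t3,t5,t7}} W23={{t2,t4},{t2,t5},{t4,t6},{t5,t6},{t2,t5,t6},{t4,t6,t7}} W24={{t3,t5},{t3,t5,t7}} W34={{t1,t6},{t3,t6},{t1,t3,t6}}
  W123={{t4,t6,t7}} W124={{t3,t5,t7}}
components per intersection:
  W1: {{t7},{t3,t7},{t4,t7},{t5,t7},{t6,t7},{t3,t5,t7},{t4,t6,t7}}
  W2: {{t4},{t2,t4},{t4,t6},{t4,t7},{t4,t6,t7}} {{t5},{t2,t5},{t3,t5},{t5,t6},{t5,t7},{t2,t5,t6},{t3,t5,t7}}
  W3: {{t2},{t6},{t1,t6},{t2,t4},{t2,t5},{t2,t6},{t3,t6},{t4,t6},{t5,t6},{t6,t7},{t1,t3,t6},{t2,t5,t6},{t4,t6,t7}}
  W4: {{t1},{t3},{t1,t3},{t1,t6},{t3,t5},{t3,t6},{t3,t7},{t1,t3,t6},{t3,t5,t7}}
  W12: {{t4,t7},{t4,t6,t7}} {{t5,t7},{t3,t5,t7}}
  W13: {{t6,t7},{t4,t6,t7}}
  W14: {{t3,t7},{t3,t5,t7}}
  W23: {{t2,t4}} {{t2,t5},{t5,t6},{t2,t5,t6}} {{t4,t6},{t4,t6,t7}}
  W24: {{t3,t5},{t3,t5,t7}}
  W34: {{t1,t6},{t3,t6},{t1,t3,t6}}
  W123: {{t4,t6,t7}}
  W124: {{t3,t5,t7}}
C dims 5,9,2; δ0: rk 4, SNF 1^4; δ1: rk 2, SNF 1^2
degree 0: 5−4−0 = 1 → Ȟ^0 ≅ Z
degree 1: 9−2−4 = 3 → Ȟ^1 ≅ Z^3
degree 2: 2−0−2 = 0 → Ȟ^2 ≅ 0
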